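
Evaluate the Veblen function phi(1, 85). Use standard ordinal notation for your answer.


phi(1, 85):
phi(1, beta) = epsilon_beta (the beta-th epsilon number).
phi(1, 85) = epsilon_85

epsilon_85


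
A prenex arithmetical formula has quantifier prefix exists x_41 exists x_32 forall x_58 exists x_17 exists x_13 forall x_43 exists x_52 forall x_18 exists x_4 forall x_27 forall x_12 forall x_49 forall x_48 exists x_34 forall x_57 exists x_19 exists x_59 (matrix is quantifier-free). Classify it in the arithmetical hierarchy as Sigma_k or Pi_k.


Leading quantifier is exists, so the class is Sigma.
Number of quantifier blocks = alternations + 1 = 10 + 1 = 11.
Classification: Sigma_11

Sigma_11


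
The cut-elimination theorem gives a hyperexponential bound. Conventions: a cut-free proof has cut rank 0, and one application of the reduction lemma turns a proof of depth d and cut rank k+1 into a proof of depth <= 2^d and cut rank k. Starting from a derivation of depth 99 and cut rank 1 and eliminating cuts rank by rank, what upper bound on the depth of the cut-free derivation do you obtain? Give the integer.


Each rank reduction sends depth d to at most 2^d; cut rank r needs r reductions.
2_0(99) = 99
2_1(99) = 2^99 = 633825300114114700748351602688
Cut-free depth bound = 633825300114114700748351602688

633825300114114700748351602688


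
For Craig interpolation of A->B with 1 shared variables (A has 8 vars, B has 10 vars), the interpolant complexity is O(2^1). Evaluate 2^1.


Shared atoms = 1
Craig interpolant size bound = 2^1
= 2

2


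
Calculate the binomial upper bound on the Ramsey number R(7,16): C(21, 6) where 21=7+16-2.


R(7,16) <= C(7+16-2, 7-1) = C(21, 6)
C(21, 6) = 21! / (6! * 15!)
= 54264

54264


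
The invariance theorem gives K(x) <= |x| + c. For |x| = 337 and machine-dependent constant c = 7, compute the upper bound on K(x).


K(x) <= |x| + c = 337 + 7 = 344

344


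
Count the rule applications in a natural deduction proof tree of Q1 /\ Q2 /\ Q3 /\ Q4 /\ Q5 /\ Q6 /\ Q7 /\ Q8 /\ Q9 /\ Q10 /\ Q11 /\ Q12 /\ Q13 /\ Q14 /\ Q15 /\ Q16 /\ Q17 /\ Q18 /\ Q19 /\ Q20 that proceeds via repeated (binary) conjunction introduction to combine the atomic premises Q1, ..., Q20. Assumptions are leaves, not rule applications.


The target conjunction has 20 conjuncts, i.e. 19 binary /\ connectives.
Each conjunction-intro joins two pieces, so 20 atoms require 20-1 = 19 applications.
Total inference nodes = 19

19


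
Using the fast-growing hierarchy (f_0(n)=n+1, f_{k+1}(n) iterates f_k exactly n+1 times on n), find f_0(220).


f_0(220) = 220 + 1 = 221

221


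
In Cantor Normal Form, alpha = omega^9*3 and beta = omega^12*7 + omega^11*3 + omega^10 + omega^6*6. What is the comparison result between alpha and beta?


Compare term by term from highest exponent:
alpha = omega^9*3
beta = omega^12*7 + omega^11*3 + omega^10 + omega^6*6
Term 1: alpha has omega^9*3, beta has omega^12*7
Term 2: alpha has omega^0*0, beta has omega^11*3
Term 3: alpha has omega^0*0, beta has omega^10*1
Term 4: alpha has omega^0*0, beta has omega^6*6
Result: alpha < beta

alpha < beta


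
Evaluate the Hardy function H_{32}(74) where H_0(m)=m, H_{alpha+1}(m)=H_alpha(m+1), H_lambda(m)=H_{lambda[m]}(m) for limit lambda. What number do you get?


H_32(74):
For finite ordinals k, H_k(n) = n + k (each successor step adds 1).
H_32(74) = 74 + 32 = 106

106


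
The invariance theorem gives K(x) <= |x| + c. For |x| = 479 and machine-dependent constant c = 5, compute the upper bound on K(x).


K(x) <= |x| + c = 479 + 5 = 484

484


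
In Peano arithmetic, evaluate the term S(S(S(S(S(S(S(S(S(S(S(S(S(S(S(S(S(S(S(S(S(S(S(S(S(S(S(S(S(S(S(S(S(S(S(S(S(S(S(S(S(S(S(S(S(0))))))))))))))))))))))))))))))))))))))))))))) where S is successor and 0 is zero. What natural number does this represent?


Counting successors applied to 0:
45 applications of S to 0 = 45

45


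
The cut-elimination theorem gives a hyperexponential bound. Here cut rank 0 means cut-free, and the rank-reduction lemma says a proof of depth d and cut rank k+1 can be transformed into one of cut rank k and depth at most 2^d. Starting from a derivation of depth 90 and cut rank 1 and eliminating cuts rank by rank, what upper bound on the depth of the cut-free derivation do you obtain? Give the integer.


Each rank reduction sends depth d to at most 2^d; cut rank r needs r reductions.
2_0(90) = 90
2_1(90) = 2^90 = 1237940039285380274899124224
Cut-free depth bound = 1237940039285380274899124224

1237940039285380274899124224


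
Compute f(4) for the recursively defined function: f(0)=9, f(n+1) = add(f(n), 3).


f(0) = 9
f(1) = add(f(0), 3) = add(9, 3) = 12
f(2) = add(f(1), 3) = add(12, 3) = 15
f(3) = add(f(2), 3) = add(15, 3) = 18
f(4) = add(f(3), 3) = add(18, 3) = 21


21


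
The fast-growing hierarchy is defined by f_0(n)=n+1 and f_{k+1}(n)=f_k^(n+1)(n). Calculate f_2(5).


f_2(5) = f_1^6(5)
f_1(m) = 2m + 1.
Iterating: f_1^k(n) = 2^k*(n+1) - 1.
f_2(5) = 2^6*(5+1) - 1 = 64*6 - 1 = 383

383


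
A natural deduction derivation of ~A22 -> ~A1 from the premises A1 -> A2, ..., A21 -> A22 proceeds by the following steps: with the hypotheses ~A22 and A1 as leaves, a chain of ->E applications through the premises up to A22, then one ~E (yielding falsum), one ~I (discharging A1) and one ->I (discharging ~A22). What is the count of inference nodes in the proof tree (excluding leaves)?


From hypothesis A1, 21 ->E steps along the 21 premises yield A22.
~E with hypothesis ~A22 gives falsum (1 node); ~I discharging A1 gives ~A1 (1 node); ->I discharging ~A22 gives the goal (1 node).
Total = 21 + 3 = 24 inference nodes.

24


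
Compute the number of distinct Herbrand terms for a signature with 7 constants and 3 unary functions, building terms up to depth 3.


Herbrand terms by depth:
Depth 0: 7 constants
Depth 1: 21 new terms (running total: 28)
Depth 2: 63 new terms (running total: 91)
Depth 3: 189 new terms (running total: 280)
Total distinct ground terms = 280

280


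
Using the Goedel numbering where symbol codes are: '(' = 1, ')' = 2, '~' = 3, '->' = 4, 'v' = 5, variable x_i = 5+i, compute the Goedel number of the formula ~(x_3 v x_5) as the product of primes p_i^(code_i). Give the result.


Formula: ~(x_3 v x_5)
Symbol codes: [3, 1, 8, 5, 10, 2]
Primes: [2, 3, 5, 7, 11, 13]
p_1^3 = 2^3 = 8
p_2^1 = 3^1 = 3
p_3^8 = 5^8 = 390625
p_4^5 = 7^5 = 16807
p_5^10 = 11^10 = 25937424601
p_6^2 = 13^2 = 169
Product = 690677061566832965625000

690677061566832965625000


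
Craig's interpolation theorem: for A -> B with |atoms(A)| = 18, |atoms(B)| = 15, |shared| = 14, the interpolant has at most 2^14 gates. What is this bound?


Shared atoms = 14
Craig interpolant size bound = 2^14
= 16384

16384


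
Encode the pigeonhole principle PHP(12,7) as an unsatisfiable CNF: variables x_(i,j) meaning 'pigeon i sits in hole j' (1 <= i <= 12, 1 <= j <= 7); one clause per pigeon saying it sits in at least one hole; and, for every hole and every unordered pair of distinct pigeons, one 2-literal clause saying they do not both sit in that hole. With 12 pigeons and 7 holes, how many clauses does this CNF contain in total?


PHP(12,7): 12 pigeons, 7 holes, 12*7 = 84 variables.
- pigeon clauses: one per pigeon -> 12 clauses
- hole clauses: 7 holes * C(12,2) = 7 * 66 -> 462 clauses
Total clauses = 12 + 462 = 474

474


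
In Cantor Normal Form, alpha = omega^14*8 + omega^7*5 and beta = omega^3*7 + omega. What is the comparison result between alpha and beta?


Compare term by term from highest exponent:
alpha = omega^14*8 + omega^7*5
beta = omega^3*7 + omega
Term 1: alpha has omega^14*8, beta has omega^3*7
Term 2: alpha has omega^7*5, beta has omega^1*1
Result: alpha > beta

alpha > beta


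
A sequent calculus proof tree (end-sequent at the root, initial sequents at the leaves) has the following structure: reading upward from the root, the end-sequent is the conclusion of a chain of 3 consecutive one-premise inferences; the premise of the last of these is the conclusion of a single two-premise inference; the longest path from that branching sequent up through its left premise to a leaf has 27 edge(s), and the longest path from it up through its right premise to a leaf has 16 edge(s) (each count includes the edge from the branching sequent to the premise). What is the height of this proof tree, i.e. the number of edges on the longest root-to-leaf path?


Longest path through the left premise: 27 edges (measured from the branching sequent)
Longest path through the right premise: 16 edges
Height of the subtree rooted at the branching sequent: max(27, 16) = 27
The branching sequent sits 3 edges above the root (the chain of one-premise inferences), so height = 27 + 3 = 30

30


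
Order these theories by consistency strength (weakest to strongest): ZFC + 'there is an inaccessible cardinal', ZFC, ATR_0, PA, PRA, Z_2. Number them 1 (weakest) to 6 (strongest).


Ordering by consistency strength:
1. PRA
2. PA
3. ATR_0
4. Z_2
5. ZFC
6. ZFC + 'there is an inaccessible cardinal'


ZFC + 'there is an inaccessible cardinal'=6, ZFC=5, ATR_0=3, PA=2, PRA=1, Z_2=4


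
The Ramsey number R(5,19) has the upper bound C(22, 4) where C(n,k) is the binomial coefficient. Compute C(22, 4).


R(5,19) <= C(5+19-2, 5-1) = C(22, 4)
C(22, 4) = 22! / (4! * 18!)
= 7315

7315


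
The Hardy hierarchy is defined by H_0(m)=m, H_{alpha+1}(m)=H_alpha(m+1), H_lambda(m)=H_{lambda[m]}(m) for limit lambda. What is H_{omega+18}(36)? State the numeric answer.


H_{omega+18}(36):
Unwind the 18 successor steps: H_{omega+18}(36) = H_omega(36+18) = H_omega(54).
H_omega(m) = H_m(m) = m + m = 2m.
Result = 2 * 54 = 108

108


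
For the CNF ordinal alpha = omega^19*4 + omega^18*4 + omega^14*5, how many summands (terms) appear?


CNF: omega^19*4 + omega^18*4 + omega^14*5
Count the summands separated by '+':
  term 1: omega^19*4
  term 2: omega^18*4
  term 3: omega^14*5
Total terms = 3

3


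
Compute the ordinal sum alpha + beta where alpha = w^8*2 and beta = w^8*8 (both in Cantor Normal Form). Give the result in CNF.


Ordinal addition w^8*2 + w^8*8:
Both terms have the same exponent 8.
w^e*c + w^e*d = w^e*(c+d).
Result = w^8*(2+8) = w^8*10

w^8*10


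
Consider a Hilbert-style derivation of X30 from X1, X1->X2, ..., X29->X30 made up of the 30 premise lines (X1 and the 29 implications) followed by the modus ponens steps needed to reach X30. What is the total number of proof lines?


We have 30 premise lines: X1 and 29 implications.
Each implication is detached once by MP, giving 29 MP lines.
30 premise lines + 29 MP lines = 59 total lines.

59


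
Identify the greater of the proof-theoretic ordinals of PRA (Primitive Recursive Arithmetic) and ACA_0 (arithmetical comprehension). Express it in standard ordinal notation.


Proof-theoretic ordinal of PRA (Primitive Recursive Arithmetic): omega^omega
Proof-theoretic ordinal of ACA_0 (arithmetical comprehension): epsilon_0
Comparing: omega^omega < epsilon_0.
The larger ordinal is epsilon_0 (from ACA_0 (arithmetical comprehension)).

epsilon_0


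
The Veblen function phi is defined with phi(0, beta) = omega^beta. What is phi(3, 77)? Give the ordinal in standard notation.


phi(3, 77):
phi(3, beta) = eta_beta (the beta-th eta number, fixed point of zeta).
phi(3, 77) = eta_77

eta_77


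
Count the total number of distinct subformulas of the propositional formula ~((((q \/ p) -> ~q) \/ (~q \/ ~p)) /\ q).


Formula: ~((((q \/ p) -> ~q) \/ (~q \/ ~p)) /\ q)
Subformulas found:
  1. q
  2. p
  3. ~p
  4. ~q
  5. (q \/ p)
  6. (~q \/ ~p)
  7. ((q \/ p) -> ~q)
  8. (((q \/ p) -> ~q) \/ (~q \/ ~p))
  9. ((((q \/ p) -> ~q) \/ (~q \/ ~p)) /\ q)
  10. ~((((q \/ p) -> ~q) \/ (~q \/ ~p)) /\ q)
Total distinct subformulas = 10

10


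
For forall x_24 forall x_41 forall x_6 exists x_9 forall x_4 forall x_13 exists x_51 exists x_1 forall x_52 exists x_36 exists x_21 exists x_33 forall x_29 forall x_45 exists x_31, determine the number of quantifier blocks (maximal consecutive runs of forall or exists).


Alternations = 7.
Blocks = alternations + 1 = 8

8


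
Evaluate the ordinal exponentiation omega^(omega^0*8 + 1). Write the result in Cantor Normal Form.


omega^(omega^0*8 + 1):
omega^0 = 1, so the exponent is 8 + 1 = 9 (finite ordinal addition).
Result = omega^9, already a single CNF term.

omega^9


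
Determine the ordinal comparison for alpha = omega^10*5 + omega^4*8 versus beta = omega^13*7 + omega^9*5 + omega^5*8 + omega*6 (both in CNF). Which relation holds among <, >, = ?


Compare term by term from highest exponent:
alpha = omega^10*5 + omega^4*8
beta = omega^13*7 + omega^9*5 + omega^5*8 + omega*6
Term 1: alpha has omega^10*5, beta has omega^13*7
Term 2: alpha has omega^4*8, beta has omega^9*5
Term 3: alpha has omega^0*0, beta has omega^5*8
Term 4: alpha has omega^0*0, beta has omega^1*6
Result: alpha < beta

alpha < beta


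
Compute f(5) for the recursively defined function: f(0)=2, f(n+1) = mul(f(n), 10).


f(0) = 2
f(1) = mul(f(0), 10) = mul(2, 10) = 20
f(2) = mul(f(1), 10) = mul(20, 10) = 200
f(3) = mul(f(2), 10) = mul(200, 10) = 2000
f(4) = mul(f(3), 10) = mul(2000, 10) = 20000
f(5) = mul(f(4), 10) = mul(20000, 10) = 200000


200000


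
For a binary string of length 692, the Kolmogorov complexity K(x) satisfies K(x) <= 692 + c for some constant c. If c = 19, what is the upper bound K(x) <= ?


K(x) <= |x| + c = 692 + 19 = 711

711


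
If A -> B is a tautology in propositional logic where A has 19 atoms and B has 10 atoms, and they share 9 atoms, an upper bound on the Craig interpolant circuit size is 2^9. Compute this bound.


Shared atoms = 9
Craig interpolant size bound = 2^9
= 512

512


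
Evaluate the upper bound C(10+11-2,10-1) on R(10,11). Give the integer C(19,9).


R(10,11) <= C(10+11-2, 10-1) = C(19, 9)
C(19, 9) = 19! / (9! * 10!)
= 92378

92378


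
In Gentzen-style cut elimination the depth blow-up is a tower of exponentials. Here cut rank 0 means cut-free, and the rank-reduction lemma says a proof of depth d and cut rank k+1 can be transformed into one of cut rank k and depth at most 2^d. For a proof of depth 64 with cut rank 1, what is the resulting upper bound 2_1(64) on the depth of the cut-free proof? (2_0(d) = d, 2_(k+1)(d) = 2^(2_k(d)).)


Each rank reduction sends depth d to at most 2^d; cut rank r needs r reductions.
2_0(64) = 64
2_1(64) = 2^64 = 18446744073709551616
Cut-free depth bound = 18446744073709551616

18446744073709551616


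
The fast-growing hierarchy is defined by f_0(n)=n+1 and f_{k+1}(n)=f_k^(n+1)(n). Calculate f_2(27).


f_2(27) = f_1^28(27)
f_1(m) = 2m + 1.
Iterating: f_1^k(n) = 2^k*(n+1) - 1.
f_2(27) = 2^28*(27+1) - 1 = 268435456*28 - 1 = 7516192767

7516192767


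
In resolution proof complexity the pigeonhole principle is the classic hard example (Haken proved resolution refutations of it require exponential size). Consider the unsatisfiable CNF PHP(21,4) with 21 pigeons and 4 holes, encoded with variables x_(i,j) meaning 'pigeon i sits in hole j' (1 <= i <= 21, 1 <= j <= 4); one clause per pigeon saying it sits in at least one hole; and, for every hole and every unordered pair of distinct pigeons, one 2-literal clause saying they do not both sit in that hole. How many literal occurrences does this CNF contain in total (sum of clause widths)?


PHP(21,4): 21 pigeons, 4 holes, 21*4 = 84 variables.
- pigeon clauses: one per pigeon -> 21 clauses of width 4 -> 84 literals
- hole clauses: 4 holes * C(21,2) = 4 * 210 -> 840 clauses of width 2 -> 1680 literals
Total literal occurrences = 84 + 1680 = 1764

1764


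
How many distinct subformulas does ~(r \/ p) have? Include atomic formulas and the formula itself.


Formula: ~(r \/ p)
Subformulas found:
  1. p
  2. r
  3. (r \/ p)
  4. ~(r \/ p)
Total distinct subformulas = 4

4


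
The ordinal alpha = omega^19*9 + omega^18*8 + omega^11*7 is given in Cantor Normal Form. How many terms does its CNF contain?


CNF: omega^19*9 + omega^18*8 + omega^11*7
Count the summands separated by '+':
  term 1: omega^19*9
  term 2: omega^18*8
  term 3: omega^11*7
Total terms = 3

3


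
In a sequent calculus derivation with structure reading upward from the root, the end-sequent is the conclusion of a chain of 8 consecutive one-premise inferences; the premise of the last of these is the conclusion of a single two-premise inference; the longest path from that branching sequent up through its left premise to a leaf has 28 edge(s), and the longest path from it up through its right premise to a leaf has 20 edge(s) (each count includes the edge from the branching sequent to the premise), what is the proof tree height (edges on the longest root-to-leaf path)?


Longest path through the left premise: 28 edges (measured from the branching sequent)
Longest path through the right premise: 20 edges
Height of the subtree rooted at the branching sequent: max(28, 20) = 28
The branching sequent sits 8 edges above the root (the chain of one-premise inferences), so height = 28 + 8 = 36

36


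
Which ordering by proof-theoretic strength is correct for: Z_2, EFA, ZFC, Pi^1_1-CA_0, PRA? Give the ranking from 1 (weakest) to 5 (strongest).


Ordering by consistency strength:
1. EFA
2. PRA
3. Pi^1_1-CA_0
4. Z_2
5. ZFC


Z_2=4, EFA=1, ZFC=5, Pi^1_1-CA_0=3, PRA=2


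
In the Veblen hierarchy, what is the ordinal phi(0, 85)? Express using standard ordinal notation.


phi(0, 85):
phi(0, beta) = omega^beta by definition.
phi(0, 85) = omega^85

omega^85


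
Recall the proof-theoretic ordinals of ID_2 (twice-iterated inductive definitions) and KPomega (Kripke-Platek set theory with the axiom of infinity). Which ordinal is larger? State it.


Proof-theoretic ordinal of ID_2 (twice-iterated inductive definitions): psi_0(epsilon_{Omega_2+1})
Proof-theoretic ordinal of KPomega (Kripke-Platek set theory with the axiom of infinity): psi_0(epsilon_{Omega+1})
Comparing: psi_0(epsilon_{Omega+1}) < psi_0(epsilon_{Omega_2+1}).
The larger ordinal is psi_0(epsilon_{Omega_2+1}) (from ID_2 (twice-iterated inductive definitions)).

psi_0(epsilon_{Omega_2+1})


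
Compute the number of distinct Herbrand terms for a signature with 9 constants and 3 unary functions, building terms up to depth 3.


Herbrand terms by depth:
Depth 0: 9 constants
Depth 1: 27 new terms (running total: 36)
Depth 2: 81 new terms (running total: 117)
Depth 3: 243 new terms (running total: 360)
Total distinct ground terms = 360

360


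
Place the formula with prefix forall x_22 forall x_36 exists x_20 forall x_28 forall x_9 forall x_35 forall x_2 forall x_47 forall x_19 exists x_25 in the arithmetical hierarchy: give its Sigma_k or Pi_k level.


Leading quantifier is forall, so the class is Pi.
Number of quantifier blocks = alternations + 1 = 3 + 1 = 4.
Classification: Pi_4

Pi_4


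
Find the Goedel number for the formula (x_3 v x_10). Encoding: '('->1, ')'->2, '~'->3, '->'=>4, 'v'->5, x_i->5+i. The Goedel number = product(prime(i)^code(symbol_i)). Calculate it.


Formula: (x_3 v x_10)
Symbol codes: [1, 8, 5, 15, 2]
Primes: [2, 3, 5, 7, 11]
p_1^1 = 2^1 = 2
p_2^8 = 3^8 = 6561
p_3^5 = 5^5 = 3125
p_4^15 = 7^15 = 4747561509943
p_5^2 = 11^2 = 121
Product = 23556242994219117393750

23556242994219117393750


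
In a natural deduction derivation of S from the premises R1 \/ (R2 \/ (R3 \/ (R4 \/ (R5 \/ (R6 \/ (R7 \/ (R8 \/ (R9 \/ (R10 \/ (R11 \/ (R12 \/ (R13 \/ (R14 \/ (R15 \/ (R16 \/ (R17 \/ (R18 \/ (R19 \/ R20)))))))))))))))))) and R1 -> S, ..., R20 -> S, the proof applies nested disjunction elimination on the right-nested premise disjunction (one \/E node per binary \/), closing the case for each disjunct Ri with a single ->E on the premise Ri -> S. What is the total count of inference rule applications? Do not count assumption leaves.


The premise R1 \/ (R2 \/ (R3 \/ (R4 \/ (R5 \/ (R6 \/ (R7 \/ (R8 \/ (R9 \/ (R10 \/ (R11 \/ (R12 \/ (R13 \/ (R14 \/ (R15 \/ (R16 \/ (R17 \/ (R18 \/ (R19 \/ R20)))))))))))))))))) contains 20 disjuncts, hence 19 binary \/ connectives.
- Each binary \/ is eliminated once: 19 \/E nodes.
- Each of the 20 cases Ri derives S by one ->E with Ri -> S: 20 ->E nodes.
Total = 19 + 20 = 39

39


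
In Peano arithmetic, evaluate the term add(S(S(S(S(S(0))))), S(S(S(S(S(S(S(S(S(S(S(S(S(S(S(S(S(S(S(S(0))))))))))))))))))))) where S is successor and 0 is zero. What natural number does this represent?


add(S^5(0), S^20(0)):
S^5(0) = 5
S^20(0) = 20
5 + 20 = 25

25


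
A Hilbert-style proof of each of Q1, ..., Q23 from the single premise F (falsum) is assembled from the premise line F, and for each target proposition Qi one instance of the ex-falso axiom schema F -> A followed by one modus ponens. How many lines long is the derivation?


Ex falso, line by line:
- 1 premise line (F)
- 23 targets, each needing 1 axiom instance (F -> Qi) + 1 MP = 2 lines: 2 * 23 = 46
Total = 1 + 46 = 47 lines.

47


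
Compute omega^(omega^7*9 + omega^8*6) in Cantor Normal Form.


omega^(omega^7*9 + omega^8*6):
In ordinal addition a term is absorbed by a following term of strictly larger exponent: 7 < 8, so omega^7*9 + omega^8*6 = omega^8*6.
omega raised to a CNF ordinal is a single CNF term: Result = omega^(omega^8*6)

omega^(omega^8*6)


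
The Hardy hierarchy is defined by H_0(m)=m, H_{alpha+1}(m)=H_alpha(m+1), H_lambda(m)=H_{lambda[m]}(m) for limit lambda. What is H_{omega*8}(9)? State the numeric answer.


H_{omega*8}(9):
For the Hardy hierarchy, H_{omega*k}(n) = 2^k * n.
2^8 = 256.
256 * 9 = 2304

2304


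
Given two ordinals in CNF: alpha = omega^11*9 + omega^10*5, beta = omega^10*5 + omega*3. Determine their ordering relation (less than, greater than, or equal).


Compare term by term from highest exponent:
alpha = omega^11*9 + omega^10*5
beta = omega^10*5 + omega*3
Term 1: alpha has omega^11*9, beta has omega^10*5
Term 2: alpha has omega^10*5, beta has omega^1*3
Result: alpha > beta

alpha > beta


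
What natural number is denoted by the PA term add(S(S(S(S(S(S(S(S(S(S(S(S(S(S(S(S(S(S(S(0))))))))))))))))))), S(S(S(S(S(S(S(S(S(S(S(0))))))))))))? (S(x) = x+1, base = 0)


add(S^19(0), S^11(0)):
S^19(0) = 19
S^11(0) = 11
19 + 11 = 30

30


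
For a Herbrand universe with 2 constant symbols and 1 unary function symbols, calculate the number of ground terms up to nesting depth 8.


Herbrand terms by depth:
Depth 0: 2 constants
Depth 1: 2 new terms (running total: 4)
Depth 2: 2 new terms (running total: 6)
Depth 3: 2 new terms (running total: 8)
Depth 4: 2 new terms (running total: 10)
Depth 5: 2 new terms (running total: 12)
Depth 6: 2 new terms (running total: 14)
Depth 7: 2 new terms (running total: 16)
Depth 8: 2 new terms (running total: 18)
Total distinct ground terms = 18

18


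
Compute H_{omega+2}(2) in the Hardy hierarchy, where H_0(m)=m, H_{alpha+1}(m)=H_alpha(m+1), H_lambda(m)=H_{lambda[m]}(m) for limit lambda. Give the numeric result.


H_{omega+2}(2):
Unwind the 2 successor steps: H_{omega+2}(2) = H_omega(2+2) = H_omega(4).
H_omega(m) = H_m(m) = m + m = 2m.
Result = 2 * 4 = 8

8


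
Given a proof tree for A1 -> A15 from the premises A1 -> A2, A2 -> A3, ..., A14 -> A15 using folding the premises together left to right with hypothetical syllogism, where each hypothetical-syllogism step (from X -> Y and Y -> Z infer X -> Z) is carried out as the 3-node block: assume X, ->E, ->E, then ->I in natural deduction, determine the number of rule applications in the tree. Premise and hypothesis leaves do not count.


There are 14 premises in the chain. The first HS step combines premises 1 and 2; each further premise needs one more HS step.
So 14 premises require 14 - 1 = 13 hypothetical-syllogism steps.
Each HS step uses 3 inference nodes (->E, ->E, ->I).
13 * 3 = 39 total inference nodes.

39


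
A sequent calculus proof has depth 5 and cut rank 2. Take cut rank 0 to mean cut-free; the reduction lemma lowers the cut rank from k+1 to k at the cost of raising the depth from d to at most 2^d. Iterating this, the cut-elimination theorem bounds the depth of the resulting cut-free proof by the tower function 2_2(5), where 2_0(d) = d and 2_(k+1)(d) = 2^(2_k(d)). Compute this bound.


Each rank reduction sends depth d to at most 2^d; cut rank r needs r reductions.
2_0(5) = 5
2_1(5) = 2^5 = 32
2_2(5) = 2^32 = 4294967296
Cut-free depth bound = 4294967296

4294967296


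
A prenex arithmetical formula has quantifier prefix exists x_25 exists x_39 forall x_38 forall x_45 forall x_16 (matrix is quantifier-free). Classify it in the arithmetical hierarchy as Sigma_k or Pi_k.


Leading quantifier is exists, so the class is Sigma.
Number of quantifier blocks = alternations + 1 = 1 + 1 = 2.
Classification: Sigma_2

Sigma_2


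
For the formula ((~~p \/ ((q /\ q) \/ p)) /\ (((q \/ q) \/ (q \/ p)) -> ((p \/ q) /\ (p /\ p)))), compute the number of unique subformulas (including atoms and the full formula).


Formula: ((~~p \/ ((q /\ q) \/ p)) /\ (((q \/ q) \/ (q \/ p)) -> ((p \/ q) /\ (p /\ p))))
Subformulas found:
  1. q
  2. p
  3. ~p
  4. ~~p
  5. (q \/ p)
  6. (p \/ q)
  7. (p /\ p)
  8. (q /\ q)
  9. (q \/ q)
  10. ((q /\ q) \/ p)
  11. ((p \/ q) /\ (p /\ p))
  12. ((q \/ q) \/ (q \/ p))
  13. (~~p \/ ((q /\ q) \/ p))
  14. (((q \/ q) \/ (q \/ p)) -> ((p \/ q) /\ (p /\ p)))
  15. ((~~p \/ ((q /\ q) \/ p)) /\ (((q \/ q) \/ (q \/ p)) -> ((p \/ q) /\ (p /\ p))))
Total distinct subformulas = 15

15


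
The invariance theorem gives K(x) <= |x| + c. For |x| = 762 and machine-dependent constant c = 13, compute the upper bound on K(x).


K(x) <= |x| + c = 762 + 13 = 775

775


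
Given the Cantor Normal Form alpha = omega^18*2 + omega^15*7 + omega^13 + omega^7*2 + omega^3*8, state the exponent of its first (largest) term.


CNF: omega^18*2 + omega^15*7 + omega^13 + omega^7*2 + omega^3*8
The leading term is omega^18*2, which has exponent 18.

18


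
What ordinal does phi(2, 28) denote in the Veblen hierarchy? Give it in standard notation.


phi(2, 28):
phi(2, beta) = zeta_beta (the beta-th zeta number, fixed point of epsilon).
phi(2, 28) = zeta_28

zeta_28


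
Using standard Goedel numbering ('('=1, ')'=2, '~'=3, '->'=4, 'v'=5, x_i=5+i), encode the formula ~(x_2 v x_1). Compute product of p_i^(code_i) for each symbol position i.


Formula: ~(x_2 v x_1)
Symbol codes: [3, 1, 7, 5, 6, 2]
Primes: [2, 3, 5, 7, 11, 13]
p_1^3 = 2^3 = 8
p_2^1 = 3^1 = 3
p_3^7 = 5^7 = 78125
p_4^5 = 7^5 = 16807
p_5^6 = 11^6 = 1771561
p_6^2 = 13^2 = 169
Product = 9434834527243125000

9434834527243125000


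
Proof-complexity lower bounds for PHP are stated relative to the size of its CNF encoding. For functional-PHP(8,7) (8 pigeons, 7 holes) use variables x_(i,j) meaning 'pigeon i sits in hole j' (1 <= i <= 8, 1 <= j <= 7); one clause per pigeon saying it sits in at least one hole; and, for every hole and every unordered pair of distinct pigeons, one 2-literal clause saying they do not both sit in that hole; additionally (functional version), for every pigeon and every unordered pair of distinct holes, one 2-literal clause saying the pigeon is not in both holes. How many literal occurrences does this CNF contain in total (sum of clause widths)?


functional-PHP(8,7): 8 pigeons, 7 holes, 8*7 = 56 variables.
- pigeon clauses: one per pigeon -> 8 clauses of width 7 -> 56 literals
- hole clauses: 7 holes * C(8,2) = 7 * 28 -> 196 clauses of width 2 -> 392 literals
- functional clauses: 8 pigeons * C(7,2) = 8 * 21 -> 168 clauses of width 2 -> 336 literals
Total literal occurrences = 56 + 392 + 336 = 784

784


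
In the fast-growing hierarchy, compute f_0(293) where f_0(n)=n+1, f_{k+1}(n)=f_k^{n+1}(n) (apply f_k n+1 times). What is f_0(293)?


f_0(293) = 293 + 1 = 294

294


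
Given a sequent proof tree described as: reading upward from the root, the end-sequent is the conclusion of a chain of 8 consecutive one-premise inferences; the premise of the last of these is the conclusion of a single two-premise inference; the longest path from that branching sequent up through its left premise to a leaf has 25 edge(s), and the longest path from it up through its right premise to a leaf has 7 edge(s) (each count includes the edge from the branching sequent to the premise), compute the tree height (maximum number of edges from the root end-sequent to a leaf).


Longest path through the left premise: 25 edges (measured from the branching sequent)
Longest path through the right premise: 7 edges
Height of the subtree rooted at the branching sequent: max(25, 7) = 25
The branching sequent sits 8 edges above the root (the chain of one-premise inferences), so height = 25 + 8 = 33

33


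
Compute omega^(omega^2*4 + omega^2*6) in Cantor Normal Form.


omega^(omega^2*4 + omega^2*6):
Both terms of the exponent have the same exponent 2, so they merge: omega^2*4 + omega^2*6 = omega^2*(4+6) = omega^2*10.
omega raised to a CNF ordinal is a single CNF term: Result = omega^(omega^2*10)

omega^(omega^2*10)


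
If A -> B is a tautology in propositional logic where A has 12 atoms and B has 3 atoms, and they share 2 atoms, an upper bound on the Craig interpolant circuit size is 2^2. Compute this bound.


Shared atoms = 2
Craig interpolant size bound = 2^2
= 4

4


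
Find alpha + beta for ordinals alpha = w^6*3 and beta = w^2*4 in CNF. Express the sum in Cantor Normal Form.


Ordinal addition w^6*3 + w^2*4:
Leading exponent of alpha (6) > leading exponent of beta (2).
Since alpha's term has higher exponent than beta's leading term,
the sum is simply alpha followed by beta.
Result = w^6*3 + w^2*4

w^6*3 + w^2*4


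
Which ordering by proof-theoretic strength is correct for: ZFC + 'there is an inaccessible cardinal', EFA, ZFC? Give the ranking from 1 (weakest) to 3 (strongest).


Ordering by consistency strength:
1. EFA
2. ZFC
3. ZFC + 'there is an inaccessible cardinal'


ZFC + 'there is an inaccessible cardinal'=3, EFA=1, ZFC=2


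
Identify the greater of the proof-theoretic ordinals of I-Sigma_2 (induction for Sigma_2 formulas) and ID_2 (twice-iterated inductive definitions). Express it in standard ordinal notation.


Proof-theoretic ordinal of I-Sigma_2 (induction for Sigma_2 formulas): omega^(omega^omega)
Proof-theoretic ordinal of ID_2 (twice-iterated inductive definitions): psi_0(epsilon_{Omega_2+1})
Comparing: omega^(omega^omega) < psi_0(epsilon_{Omega_2+1}).
The larger ordinal is psi_0(epsilon_{Omega_2+1}) (from ID_2 (twice-iterated inductive definitions)).

psi_0(epsilon_{Omega_2+1})


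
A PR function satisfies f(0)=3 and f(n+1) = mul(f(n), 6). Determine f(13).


f(0) = 3
f(1) = mul(f(0), 6) = mul(3, 6) = 18
f(2) = mul(f(1), 6) = mul(18, 6) = 108
f(3) = mul(f(2), 6) = mul(108, 6) = 648
f(4) = mul(f(3), 6) = mul(648, 6) = 3888
f(5) = mul(f(4), 6) = mul(3888, 6) = 23328
f(6) = mul(f(5), 6) = mul(23328, 6) = 139968
f(7) = mul(f(6), 6) = mul(139968, 6) = 839808
f(8) = mul(f(7), 6) = mul(839808, 6) = 5038848
f(9) = mul(f(8), 6) = mul(5038848, 6) = 30233088
f(10) = mul(f(9), 6) = mul(30233088, 6) = 181398528
f(11) = mul(f(10), 6) = mul(181398528, 6) = 1088391168
f(12) = mul(f(11), 6) = mul(1088391168, 6) = 6530347008
f(13) = mul(f(12), 6) = mul(6530347008, 6) = 39182082048


39182082048


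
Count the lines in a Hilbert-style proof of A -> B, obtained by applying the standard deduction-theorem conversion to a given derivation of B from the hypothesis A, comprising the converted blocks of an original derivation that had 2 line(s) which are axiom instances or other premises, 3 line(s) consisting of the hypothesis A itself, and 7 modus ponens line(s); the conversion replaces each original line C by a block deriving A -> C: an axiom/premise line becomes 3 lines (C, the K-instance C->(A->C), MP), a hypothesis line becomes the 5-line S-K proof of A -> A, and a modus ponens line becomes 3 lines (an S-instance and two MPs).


Deduction-theorem conversion, block by block:
- 2 axiom/premise lines -> 3 lines each = 6
- 3 hypothesis lines -> 5 lines each (identity proof A->A) = 15
- 7 MP lines -> 3 lines each (S-instance, MP, MP) = 21
Total = 6 + 15 + 21 = 42 lines.

42


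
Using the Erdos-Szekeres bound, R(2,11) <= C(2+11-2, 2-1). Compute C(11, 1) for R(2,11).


R(2,11) <= C(2+11-2, 2-1) = C(11, 1)
C(11, 1) = 11! / (1! * 10!)
= 11

11


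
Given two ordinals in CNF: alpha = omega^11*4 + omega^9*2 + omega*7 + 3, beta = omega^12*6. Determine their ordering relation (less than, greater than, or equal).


Compare term by term from highest exponent:
alpha = omega^11*4 + omega^9*2 + omega*7 + 3
beta = omega^12*6
Term 1: alpha has omega^11*4, beta has omega^12*6
Term 2: alpha has omega^9*2, beta has omega^0*0
Term 3: alpha has omega^1*7, beta has omega^0*0
Term 4: alpha has omega^0*3, beta has omega^0*0
Result: alpha < beta

alpha < beta


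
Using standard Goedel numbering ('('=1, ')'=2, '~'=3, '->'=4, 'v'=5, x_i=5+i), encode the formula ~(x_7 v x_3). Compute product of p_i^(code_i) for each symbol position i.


Formula: ~(x_7 v x_3)
Symbol codes: [3, 1, 12, 5, 8, 2]
Primes: [2, 3, 5, 7, 11, 13]
p_1^3 = 2^3 = 8
p_2^1 = 3^1 = 3
p_3^12 = 5^12 = 244140625
p_4^5 = 7^5 = 16807
p_5^8 = 11^8 = 214358881
p_6^2 = 13^2 = 169
Product = 3567546805613806640625000

3567546805613806640625000


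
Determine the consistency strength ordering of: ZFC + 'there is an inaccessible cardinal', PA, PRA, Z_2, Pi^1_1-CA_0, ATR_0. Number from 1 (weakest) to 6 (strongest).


Ordering by consistency strength:
1. PRA
2. PA
3. ATR_0
4. Pi^1_1-CA_0
5. Z_2
6. ZFC + 'there is an inaccessible cardinal'


ZFC + 'there is an inaccessible cardinal'=6, PA=2, PRA=1, Z_2=5, Pi^1_1-CA_0=4, ATR_0=3


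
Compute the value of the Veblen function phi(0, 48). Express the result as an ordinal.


phi(0, 48):
phi(0, beta) = omega^beta by definition.
phi(0, 48) = omega^48

omega^48


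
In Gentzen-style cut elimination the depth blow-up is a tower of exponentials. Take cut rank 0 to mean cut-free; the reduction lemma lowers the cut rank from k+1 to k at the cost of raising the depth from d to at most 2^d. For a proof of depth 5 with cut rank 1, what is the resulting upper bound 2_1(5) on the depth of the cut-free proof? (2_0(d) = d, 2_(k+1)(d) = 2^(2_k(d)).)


Each rank reduction sends depth d to at most 2^d; cut rank r needs r reductions.
2_0(5) = 5
2_1(5) = 2^5 = 32
Cut-free depth bound = 32

32


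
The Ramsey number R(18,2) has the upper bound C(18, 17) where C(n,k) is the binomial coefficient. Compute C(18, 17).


R(18,2) <= C(18+2-2, 18-1) = C(18, 17)
C(18, 17) = 18! / (17! * 1!)
= 18

18


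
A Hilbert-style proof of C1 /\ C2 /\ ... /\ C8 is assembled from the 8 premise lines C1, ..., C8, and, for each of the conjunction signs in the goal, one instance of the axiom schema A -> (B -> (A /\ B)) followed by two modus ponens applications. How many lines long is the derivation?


Conjoining 8 premises:
- 8 premise lines
- the goal has 7 conjunction signs; each costs 1 axiom instance + 2 MP = 3 lines: 3 * 7 = 21
Total = 8 + 21 = 29 lines.

29


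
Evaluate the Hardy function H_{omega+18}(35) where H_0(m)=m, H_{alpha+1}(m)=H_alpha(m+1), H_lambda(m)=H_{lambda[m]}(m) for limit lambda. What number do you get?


H_{omega+18}(35):
Unwind the 18 successor steps: H_{omega+18}(35) = H_omega(35+18) = H_omega(53).
H_omega(m) = H_m(m) = m + m = 2m.
Result = 2 * 53 = 106

106


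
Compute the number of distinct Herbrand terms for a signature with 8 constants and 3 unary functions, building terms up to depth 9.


Herbrand terms by depth:
Depth 0: 8 constants
Depth 1: 24 new terms (running total: 32)
Depth 2: 72 new terms (running total: 104)
Depth 3: 216 new terms (running total: 320)
Depth 4: 648 new terms (running total: 968)
Depth 5: 1944 new terms (running total: 2912)
Depth 6: 5832 new terms (running total: 8744)
Depth 7: 17496 new terms (running total: 26240)
Depth 8: 52488 new terms (running total: 78728)
Depth 9: 157464 new terms (running total: 236192)
Total distinct ground terms = 236192

236192


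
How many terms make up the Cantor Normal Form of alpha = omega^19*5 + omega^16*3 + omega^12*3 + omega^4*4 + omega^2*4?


CNF: omega^19*5 + omega^16*3 + omega^12*3 + omega^4*4 + omega^2*4
Count the summands separated by '+':
  term 1: omega^19*5
  term 2: omega^16*3
  term 3: omega^12*3
  term 4: omega^4*4
  term 5: omega^2*4
Total terms = 5

5


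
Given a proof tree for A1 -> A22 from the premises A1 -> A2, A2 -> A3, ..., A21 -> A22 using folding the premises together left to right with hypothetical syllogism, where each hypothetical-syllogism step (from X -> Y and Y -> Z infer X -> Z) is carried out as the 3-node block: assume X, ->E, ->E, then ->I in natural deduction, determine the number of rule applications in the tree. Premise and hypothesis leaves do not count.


There are 21 premises in the chain. The first HS step combines premises 1 and 2; each further premise needs one more HS step.
So 21 premises require 21 - 1 = 20 hypothetical-syllogism steps.
Each HS step uses 3 inference nodes (->E, ->E, ->I).
20 * 3 = 60 total inference nodes.

60


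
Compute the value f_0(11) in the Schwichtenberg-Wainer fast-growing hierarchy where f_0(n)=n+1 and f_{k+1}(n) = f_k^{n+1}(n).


f_0(11) = 11 + 1 = 12

12


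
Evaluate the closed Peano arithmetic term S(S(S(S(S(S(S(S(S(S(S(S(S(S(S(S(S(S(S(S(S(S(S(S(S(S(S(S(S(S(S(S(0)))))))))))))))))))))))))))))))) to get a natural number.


Counting successors applied to 0:
32 applications of S to 0 = 32

32


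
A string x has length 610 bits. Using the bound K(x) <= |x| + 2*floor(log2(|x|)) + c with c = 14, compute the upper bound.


floor(log2(610)) = 9
2 * 9 = 18
K(x) <= 610 + 18 + 14 = 642

642


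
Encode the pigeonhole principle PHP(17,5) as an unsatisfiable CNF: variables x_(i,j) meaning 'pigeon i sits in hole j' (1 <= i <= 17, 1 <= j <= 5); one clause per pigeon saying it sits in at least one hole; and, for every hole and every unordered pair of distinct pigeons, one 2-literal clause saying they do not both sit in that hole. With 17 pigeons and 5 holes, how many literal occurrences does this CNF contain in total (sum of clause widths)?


PHP(17,5): 17 pigeons, 5 holes, 17*5 = 85 variables.
- pigeon clauses: one per pigeon -> 17 clauses of width 5 -> 85 literals
- hole clauses: 5 holes * C(17,2) = 5 * 136 -> 680 clauses of width 2 -> 1360 literals
Total literal occurrences = 85 + 1360 = 1445

1445


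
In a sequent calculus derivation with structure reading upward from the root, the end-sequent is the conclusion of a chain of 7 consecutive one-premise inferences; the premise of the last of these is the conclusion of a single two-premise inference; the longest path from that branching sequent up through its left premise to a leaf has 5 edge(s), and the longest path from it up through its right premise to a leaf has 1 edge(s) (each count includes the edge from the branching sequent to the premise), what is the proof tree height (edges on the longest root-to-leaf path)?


Longest path through the left premise: 5 edges (measured from the branching sequent)
Longest path through the right premise: 1 edges
Height of the subtree rooted at the branching sequent: max(5, 1) = 5
The branching sequent sits 7 edges above the root (the chain of one-premise inferences), so height = 5 + 7 = 12

12


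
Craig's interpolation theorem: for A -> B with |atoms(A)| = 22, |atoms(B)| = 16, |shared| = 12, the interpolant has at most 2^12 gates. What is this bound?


Shared atoms = 12
Craig interpolant size bound = 2^12
= 4096

4096


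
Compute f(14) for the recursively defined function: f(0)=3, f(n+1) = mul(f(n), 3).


f(0) = 3
f(1) = mul(f(0), 3) = mul(3, 3) = 9
f(2) = mul(f(1), 3) = mul(9, 3) = 27
f(3) = mul(f(2), 3) = mul(27, 3) = 81
f(4) = mul(f(3), 3) = mul(81, 3) = 243
f(5) = mul(f(4), 3) = mul(243, 3) = 729
f(6) = mul(f(5), 3) = mul(729, 3) = 2187
f(7) = mul(f(6), 3) = mul(2187, 3) = 6561
f(8) = mul(f(7), 3) = mul(6561, 3) = 19683
f(9) = mul(f(8), 3) = mul(19683, 3) = 59049
f(10) = mul(f(9), 3) = mul(59049, 3) = 177147
f(11) = mul(f(10), 3) = mul(177147, 3) = 531441
f(12) = mul(f(11), 3) = mul(531441, 3) = 1594323
f(13) = mul(f(12), 3) = mul(1594323, 3) = 4782969
f(14) = mul(f(13), 3) = mul(4782969, 3) = 14348907


14348907
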